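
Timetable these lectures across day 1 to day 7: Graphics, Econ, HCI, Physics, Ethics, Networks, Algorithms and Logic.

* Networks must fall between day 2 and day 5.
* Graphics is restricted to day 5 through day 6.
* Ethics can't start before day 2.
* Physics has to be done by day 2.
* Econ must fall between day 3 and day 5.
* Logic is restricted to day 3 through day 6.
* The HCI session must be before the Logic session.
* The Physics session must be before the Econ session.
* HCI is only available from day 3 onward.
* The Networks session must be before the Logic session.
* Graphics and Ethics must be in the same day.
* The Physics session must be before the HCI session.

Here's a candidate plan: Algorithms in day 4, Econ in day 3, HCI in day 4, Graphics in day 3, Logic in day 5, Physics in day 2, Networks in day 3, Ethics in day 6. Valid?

Logic is restricted to day 3 through day 6 — holds.
Physics has to be done by day 2 — holds.
The Physics session must be before the HCI session — holds.
Econ must fall between day 3 and day 5 — holds.
Graphics is restricted to day 5 through day 6 — violated.
The HCI session must be before the Logic session — holds.
Networks must fall between day 2 and day 5 — holds.
HCI is only available from day 3 onward — holds.
The Physics session must be before the Econ session — holds.
Ethics can't start before day 2 — holds.
Graphics and Ethics must be in the same day — violated.
The Networks session must be before the Logic session — holds.

No — it violates: Graphics is restricted to day 5 through day 6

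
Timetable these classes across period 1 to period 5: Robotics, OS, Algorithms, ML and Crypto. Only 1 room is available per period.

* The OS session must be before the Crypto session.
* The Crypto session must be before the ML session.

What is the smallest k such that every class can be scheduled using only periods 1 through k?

The precedence chain requires at least 3 distinct periods.
With at most 1 per period and 5 classes, at least 5 periods are needed.
5 works (last occupied period: period 5): for example Crypto -> period 2; Robotics -> period 4; OS -> period 1; ML -> period 3; Algorithms -> period 5.

5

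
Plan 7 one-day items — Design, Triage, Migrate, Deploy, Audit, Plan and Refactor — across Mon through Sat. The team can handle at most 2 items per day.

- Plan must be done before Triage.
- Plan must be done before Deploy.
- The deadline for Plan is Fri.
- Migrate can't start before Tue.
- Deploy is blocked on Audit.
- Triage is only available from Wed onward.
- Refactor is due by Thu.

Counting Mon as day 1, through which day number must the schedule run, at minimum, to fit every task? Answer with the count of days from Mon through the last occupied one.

4

The precedence chain requires at least 2 distinct days.
With at most 2 per day and 7 tasks, at least 4 days are needed.
Triage can't be placed before Wed — that is day 3 counting from Mon — so the schedule must run through at least 3 days.
4 works (last occupied day: Thu): for example Audit -> Mon; Triage -> Wed; Deploy -> Tue; Design -> Wed; Plan -> Mon; Refactor -> Thu; Migrate -> Tue.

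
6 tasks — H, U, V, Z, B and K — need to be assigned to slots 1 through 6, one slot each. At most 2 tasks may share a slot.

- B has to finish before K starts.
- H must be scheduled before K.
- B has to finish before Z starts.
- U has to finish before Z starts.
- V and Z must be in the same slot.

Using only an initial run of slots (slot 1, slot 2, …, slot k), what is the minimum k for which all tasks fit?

The precedence chain requires at least 2 distinct slots.
With at most 2 per slot and 6 tasks, at least 3 slots are needed.
3 works (last occupied slot: 3): for example U -> 2, B -> 1, K -> 2, Z -> 3, V -> 3, H -> 1.

3 slots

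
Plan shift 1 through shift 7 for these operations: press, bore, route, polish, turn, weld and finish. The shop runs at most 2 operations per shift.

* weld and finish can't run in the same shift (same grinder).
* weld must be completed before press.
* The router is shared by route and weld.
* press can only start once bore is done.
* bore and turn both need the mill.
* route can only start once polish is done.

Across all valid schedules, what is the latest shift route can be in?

Precedence pushes route to at least shift 2.
route at shift 7 is achievable: turn=shift 3, press=shift 2, polish=shift 2, route=shift 7, finish=shift 3, weld=shift 1, bore=shift 1.

shift 7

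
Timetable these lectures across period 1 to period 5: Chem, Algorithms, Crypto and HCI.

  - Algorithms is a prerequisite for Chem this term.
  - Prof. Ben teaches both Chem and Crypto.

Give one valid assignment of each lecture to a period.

Chem=period 2, Crypto=period 1, Algorithms=period 1, HCI=period 1

Checking: Algorithms(period 1) before Chem(period 2); Chem(period 2) != Crypto(period 1).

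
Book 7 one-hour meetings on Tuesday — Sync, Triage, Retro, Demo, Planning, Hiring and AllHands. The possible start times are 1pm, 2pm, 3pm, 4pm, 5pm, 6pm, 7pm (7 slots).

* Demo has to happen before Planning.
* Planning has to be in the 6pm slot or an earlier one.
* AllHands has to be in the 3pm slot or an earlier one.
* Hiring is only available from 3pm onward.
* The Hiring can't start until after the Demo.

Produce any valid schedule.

Sync=1pm; Retro=1pm; Hiring=3pm; AllHands=1pm; Planning=2pm; Triage=1pm; Demo=1pm

Checking: Demo(1pm) before Planning(2pm); Demo(1pm) before Hiring(3pm); AllHands=1pm in [1pm,3pm]; Hiring=3pm in [3pm,7pm]; Planning=2pm in [1pm,6pm].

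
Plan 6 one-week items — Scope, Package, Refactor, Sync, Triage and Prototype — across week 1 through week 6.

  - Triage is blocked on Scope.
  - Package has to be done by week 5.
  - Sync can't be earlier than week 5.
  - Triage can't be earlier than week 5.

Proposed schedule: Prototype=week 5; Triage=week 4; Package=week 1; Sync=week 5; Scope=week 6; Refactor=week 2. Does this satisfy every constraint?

No — it violates: Triage is blocked on Scope

Sync can't be earlier than week 5 — holds.
Triage can't be earlier than week 5 — violated.
Triage is blocked on Scope — violated.
Package has to be done by week 5 — holds.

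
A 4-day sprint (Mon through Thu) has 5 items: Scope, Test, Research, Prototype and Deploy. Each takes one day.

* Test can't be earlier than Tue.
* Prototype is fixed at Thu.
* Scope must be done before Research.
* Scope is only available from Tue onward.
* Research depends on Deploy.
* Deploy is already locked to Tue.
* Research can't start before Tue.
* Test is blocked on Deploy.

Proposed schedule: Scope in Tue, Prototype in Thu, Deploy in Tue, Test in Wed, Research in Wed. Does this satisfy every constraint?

Test can't be earlier than Tue — holds.
Research can't start before Tue — holds.
Test is blocked on Deploy — holds.
Scope is only available from Tue onward — holds.
Scope must be done before Research — holds.
Prototype is fixed at Thu — holds.
Research depends on Deploy — holds.
Deploy is already locked to Tue — holds.

Valid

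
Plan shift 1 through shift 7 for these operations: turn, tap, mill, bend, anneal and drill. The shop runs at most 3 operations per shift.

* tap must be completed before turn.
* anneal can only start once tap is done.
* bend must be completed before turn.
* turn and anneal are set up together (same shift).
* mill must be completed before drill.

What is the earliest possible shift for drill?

Precedence pushes drill to at least shift 2.
drill at shift 2 is achievable: mill -> shift 1; tap -> shift 1; bend -> shift 1; drill -> shift 2; anneal -> shift 2; turn -> shift 2.

shift 2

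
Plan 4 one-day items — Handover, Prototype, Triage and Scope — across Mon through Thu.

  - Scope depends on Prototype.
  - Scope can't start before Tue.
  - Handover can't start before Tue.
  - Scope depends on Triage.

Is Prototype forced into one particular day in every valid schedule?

No

Prototype can be Mon (e.g. Scope=Tue; Triage=Mon; Handover=Tue; Prototype=Mon) or Tue (e.g. Prototype=Tue, Handover=Tue, Triage=Mon, Scope=Wed).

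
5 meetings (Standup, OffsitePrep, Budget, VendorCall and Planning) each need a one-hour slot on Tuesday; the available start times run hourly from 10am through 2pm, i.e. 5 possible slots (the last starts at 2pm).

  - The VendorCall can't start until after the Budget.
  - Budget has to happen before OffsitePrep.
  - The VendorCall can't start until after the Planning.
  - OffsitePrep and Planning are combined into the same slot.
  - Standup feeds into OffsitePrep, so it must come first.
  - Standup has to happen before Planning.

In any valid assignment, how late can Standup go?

Downstream work caps Standup at 12pm.
Standup at 12pm is achievable: VendorCall in 2pm; Budget in 10am; Standup in 12pm; OffsitePrep in 1pm; Planning in 1pm.

12pm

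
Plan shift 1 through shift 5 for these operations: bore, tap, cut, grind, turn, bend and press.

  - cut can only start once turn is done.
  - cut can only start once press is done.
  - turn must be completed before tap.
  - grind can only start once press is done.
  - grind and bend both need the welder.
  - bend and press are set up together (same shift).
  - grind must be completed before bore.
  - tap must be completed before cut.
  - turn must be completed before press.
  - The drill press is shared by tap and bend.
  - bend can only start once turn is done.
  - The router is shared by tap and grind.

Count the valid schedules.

Splitting on bore: it can be shift 4 (1), shift 5 (5). Listing each branch's schedules as (tap, cut, grind, turn, bend, press) by shift number:
bore=shift 4: (4,5,3,1,2,2) — 1.
bore=shift 5: (2,4,4,1,3,3) (2,5,4,1,3,3) (3,4,4,1,2,2) (3,5,4,1,2,2) (4,5,3,1,2,2) — 5.
Summing: 1 + 5 = 6.

6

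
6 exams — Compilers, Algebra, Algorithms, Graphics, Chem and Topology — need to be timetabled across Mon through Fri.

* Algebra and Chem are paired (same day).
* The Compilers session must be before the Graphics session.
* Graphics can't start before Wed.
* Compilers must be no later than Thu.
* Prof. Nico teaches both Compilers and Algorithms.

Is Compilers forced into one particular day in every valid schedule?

Compilers can be Mon (e.g. Topology in Mon, Compilers in Mon, Algorithms in Tue, Algebra in Mon, Graphics in Wed, Chem in Mon) or Tue (e.g. Algebra in Mon; Graphics in Wed; Topology in Mon; Compilers in Tue; Chem in Mon; Algorithms in Mon).

No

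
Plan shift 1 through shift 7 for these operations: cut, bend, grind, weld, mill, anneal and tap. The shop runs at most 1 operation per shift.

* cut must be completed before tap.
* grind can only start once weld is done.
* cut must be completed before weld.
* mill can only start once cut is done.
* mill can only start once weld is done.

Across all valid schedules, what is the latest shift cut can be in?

Downstream work caps cut at shift 5.
cut at shift 3 is achievable: bend in shift 1; weld in shift 4; tap in shift 7; anneal in shift 2; mill in shift 5; grind in shift 6; cut in shift 3.
Nothing later works — the capacity limit rule out every shift after shift 3.

shift 3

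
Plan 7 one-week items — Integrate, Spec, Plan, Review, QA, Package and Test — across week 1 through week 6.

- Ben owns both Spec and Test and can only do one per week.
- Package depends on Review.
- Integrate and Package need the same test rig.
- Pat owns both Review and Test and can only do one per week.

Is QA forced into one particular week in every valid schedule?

QA can be week 1 (e.g. QA in week 1, Spec in week 1, Package in week 2, Integrate in week 1, Plan in week 1, Test in week 2, Review in week 1) or week 2 (e.g. Package -> week 2, Review -> week 1, Spec -> week 1, Test -> week 2, QA -> week 2, Plan -> week 1, Integrate -> week 1).

No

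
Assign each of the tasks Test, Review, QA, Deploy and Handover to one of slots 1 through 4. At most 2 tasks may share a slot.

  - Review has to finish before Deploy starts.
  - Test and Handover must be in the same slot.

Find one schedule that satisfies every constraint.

Test in 3; QA in 1; Deploy in 2; Review in 1; Handover in 3

Checking: Review(1) before Deploy(2); Test = Handover = 3; max 2 per slot (cap 2).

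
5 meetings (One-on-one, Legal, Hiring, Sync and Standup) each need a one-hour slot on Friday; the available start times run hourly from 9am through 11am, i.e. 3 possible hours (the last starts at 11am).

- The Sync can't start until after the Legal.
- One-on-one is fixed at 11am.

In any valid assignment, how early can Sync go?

10am

Precedence pushes Sync to at least 10am.
Sync at 10am is achievable: Hiring -> 9am, Legal -> 9am, One-on-one -> 11am, Sync -> 10am, Standup -> 9am.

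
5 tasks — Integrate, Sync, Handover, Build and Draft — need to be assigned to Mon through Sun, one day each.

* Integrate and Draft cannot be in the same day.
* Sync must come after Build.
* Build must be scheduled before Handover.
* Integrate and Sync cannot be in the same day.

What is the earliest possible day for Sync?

Precedence pushes Sync to at least Tue.
Sync at Tue is achievable: Draft=Tue; Sync=Tue; Handover=Tue; Integrate=Mon; Build=Mon.

Tue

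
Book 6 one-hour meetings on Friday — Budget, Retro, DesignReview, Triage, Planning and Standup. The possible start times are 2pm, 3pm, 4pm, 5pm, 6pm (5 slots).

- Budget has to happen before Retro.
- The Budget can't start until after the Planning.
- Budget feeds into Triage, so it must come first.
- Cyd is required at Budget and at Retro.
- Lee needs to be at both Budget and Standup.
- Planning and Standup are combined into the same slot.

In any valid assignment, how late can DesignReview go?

DesignReview at 6pm is achievable: Planning=2pm; Budget=3pm; Retro=4pm; DesignReview=6pm; Triage=4pm; Standup=2pm.

6pm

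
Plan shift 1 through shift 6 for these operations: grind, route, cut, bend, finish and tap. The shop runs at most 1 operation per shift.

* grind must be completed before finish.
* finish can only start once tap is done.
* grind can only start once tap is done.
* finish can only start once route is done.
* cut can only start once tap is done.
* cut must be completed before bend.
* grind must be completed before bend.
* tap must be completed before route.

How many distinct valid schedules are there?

16

Splitting on grind: it can be shift 2 (6), shift 3 (6), shift 4 (4). Listing each branch's schedules as (route, cut, bend, finish, tap) by shift number:
grind=shift 2: (3,4,5,6,1) (3,4,6,5,1) (3,5,6,4,1) (4,3,5,6,1) (4,3,6,5,1) (5,3,4,6,1) — 6.
grind=shift 3: (2,4,5,6,1) (2,4,6,5,1) (2,5,6,4,1) (4,2,5,6,1) (4,2,6,5,1) (5,2,4,6,1) — 6.
grind=shift 4: (2,3,5,6,1) (2,3,6,5,1) (3,2,5,6,1) (3,2,6,5,1) — 4.
Summing: 6 + 6 + 4 = 16.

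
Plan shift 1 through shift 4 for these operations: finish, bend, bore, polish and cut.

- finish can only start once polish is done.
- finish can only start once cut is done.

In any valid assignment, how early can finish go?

shift 2

Precedence pushes finish to at least shift 2.
finish at shift 2 is achievable: finish in shift 2; cut in shift 1; bend in shift 1; bore in shift 1; polish in shift 1.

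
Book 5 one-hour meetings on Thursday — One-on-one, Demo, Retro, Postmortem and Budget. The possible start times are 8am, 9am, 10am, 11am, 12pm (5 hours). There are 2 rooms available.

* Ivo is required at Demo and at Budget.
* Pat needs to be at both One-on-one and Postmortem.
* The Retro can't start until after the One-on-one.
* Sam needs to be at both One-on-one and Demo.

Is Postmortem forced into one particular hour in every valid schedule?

Postmortem can be 8am (e.g. Budget in 9am, Retro in 10am, Postmortem in 8am, Demo in 8am, One-on-one in 9am) or 9am (e.g. Budget -> 8am, One-on-one -> 8am, Postmortem -> 9am, Retro -> 9am, Demo -> 10am).

No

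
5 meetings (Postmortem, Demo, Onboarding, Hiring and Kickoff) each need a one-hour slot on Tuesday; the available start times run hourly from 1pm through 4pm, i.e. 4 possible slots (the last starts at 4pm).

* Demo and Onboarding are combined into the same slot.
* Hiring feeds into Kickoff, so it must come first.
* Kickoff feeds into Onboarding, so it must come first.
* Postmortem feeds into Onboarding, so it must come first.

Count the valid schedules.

11

Splitting on Postmortem: it can be 1pm (4), 2pm (4), 3pm (3). Listing each branch's schedules as (Demo, Onboarding, Hiring, Kickoff):
Postmortem=1pm: (3pm,3pm,1pm,2pm) (4pm,4pm,1pm,2pm) (4pm,4pm,1pm,3pm) (4pm,4pm,2pm,3pm) — 4.
Postmortem=2pm: (3pm,3pm,1pm,2pm) (4pm,4pm,1pm,2pm) (4pm,4pm,1pm,3pm) (4pm,4pm,2pm,3pm) — 4.
Postmortem=3pm: (4pm,4pm,1pm,2pm) (4pm,4pm,1pm,3pm) (4pm,4pm,2pm,3pm) — 3.
Summing: 4 + 4 + 3 = 11.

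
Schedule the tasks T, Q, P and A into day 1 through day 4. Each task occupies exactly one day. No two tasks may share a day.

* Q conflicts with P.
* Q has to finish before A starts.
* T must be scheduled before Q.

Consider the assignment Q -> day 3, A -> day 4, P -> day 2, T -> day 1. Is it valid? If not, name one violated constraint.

No two tasks may share a day — holds.
T must be scheduled before Q — holds.
Q conflicts with P — holds.
Q has to finish before A starts — holds.

Yes, all constraints hold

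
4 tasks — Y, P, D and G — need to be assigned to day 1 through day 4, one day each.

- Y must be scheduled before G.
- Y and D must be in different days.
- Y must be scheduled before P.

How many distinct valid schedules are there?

Splitting on Y: it can be day 1 (27), day 2 (12), day 3 (3). Listing each branch's schedules as (P, D, G) by day number:
Y=day 1: (2,2,2) (2,2,3) (2,2,4) (2,3,2) (2,3,3) (2,3,4) (2,4,2) (2,4,3) (2,4,4) (3,2,2) (3,2,3) (3,2,4) (3,3,2) (3,3,3) (3,3,4) (3,4,2) (3,4,3) (3,4,4) (4,2,2) (4,2,3) (4,2,4) (4,3,2) (4,3,3) (4,3,4) (4,4,2) (4,4,3) (4,4,4) — 27.
Y=day 2: (3,1,3) (3,1,4) (3,3,3) (3,3,4) (3,4,3) (3,4,4) (4,1,3) (4,1,4) (4,3,3) (4,3,4) (4,4,3) (4,4,4) — 12.
Y=day 3: (4,1,4) (4,2,4) (4,4,4) — 3.
Summing: 27 + 12 + 3 = 42.

42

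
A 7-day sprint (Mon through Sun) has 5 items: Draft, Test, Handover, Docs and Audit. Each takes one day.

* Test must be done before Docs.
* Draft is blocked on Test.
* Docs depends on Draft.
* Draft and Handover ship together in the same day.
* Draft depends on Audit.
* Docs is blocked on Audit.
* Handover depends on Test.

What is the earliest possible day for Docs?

Precedence pushes Docs to at least Wed.
Docs at Wed is achievable: Handover in Tue; Docs in Wed; Audit in Mon; Draft in Tue; Test in Mon.

Wed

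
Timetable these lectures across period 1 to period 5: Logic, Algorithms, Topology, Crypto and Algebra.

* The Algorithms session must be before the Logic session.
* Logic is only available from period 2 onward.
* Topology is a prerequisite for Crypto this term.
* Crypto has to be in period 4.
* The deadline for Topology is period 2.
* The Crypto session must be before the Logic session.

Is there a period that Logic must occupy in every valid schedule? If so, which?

period 5

Logic is available from period 2; precedence pushes Logic to at least period 5.
So Logic is pinned to period 5.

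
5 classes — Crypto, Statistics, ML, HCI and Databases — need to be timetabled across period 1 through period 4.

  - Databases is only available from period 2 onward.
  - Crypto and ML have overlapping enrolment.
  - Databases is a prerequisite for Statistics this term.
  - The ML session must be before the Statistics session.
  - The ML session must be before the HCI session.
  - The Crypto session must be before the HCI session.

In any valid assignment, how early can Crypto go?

Downstream work caps Crypto at period 3.
Crypto at period 1 is achievable: Crypto in period 1, Databases in period 2, Statistics in period 3, HCI in period 3, ML in period 2.

period 1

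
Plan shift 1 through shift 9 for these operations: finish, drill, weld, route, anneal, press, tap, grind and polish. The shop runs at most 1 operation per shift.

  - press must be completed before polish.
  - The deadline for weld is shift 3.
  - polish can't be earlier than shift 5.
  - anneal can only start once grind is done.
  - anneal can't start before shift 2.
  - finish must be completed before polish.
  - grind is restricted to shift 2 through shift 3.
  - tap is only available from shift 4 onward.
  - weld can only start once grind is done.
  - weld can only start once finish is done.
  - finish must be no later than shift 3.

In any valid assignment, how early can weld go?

Precedence pushes weld to at least shift 3; weld's own window allows nothing later than shift 3.
weld at shift 3 is achievable: weld=shift 3, tap=shift 6, finish=shift 1, grind=shift 2, press=shift 4, route=shift 9, anneal=shift 7, drill=shift 8, polish=shift 5.

shift 3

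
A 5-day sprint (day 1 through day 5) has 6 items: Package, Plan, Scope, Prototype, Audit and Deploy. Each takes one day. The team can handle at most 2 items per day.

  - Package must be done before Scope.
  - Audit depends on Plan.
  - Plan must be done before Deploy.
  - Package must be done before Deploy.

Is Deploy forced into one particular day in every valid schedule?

Deploy can be day 2 (e.g. Scope -> day 2; Audit -> day 3; Package -> day 1; Prototype -> day 3; Deploy -> day 2; Plan -> day 1) or day 3 (e.g. Scope in day 2; Prototype in day 3; Deploy in day 3; Audit in day 2; Plan in day 1; Package in day 1).

No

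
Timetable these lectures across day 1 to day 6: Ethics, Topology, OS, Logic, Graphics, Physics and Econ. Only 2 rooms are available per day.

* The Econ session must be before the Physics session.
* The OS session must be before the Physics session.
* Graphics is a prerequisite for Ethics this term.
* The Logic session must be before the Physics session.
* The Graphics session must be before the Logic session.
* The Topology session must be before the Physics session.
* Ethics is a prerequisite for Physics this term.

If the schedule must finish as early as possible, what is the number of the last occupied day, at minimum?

day 4

The precedence chain requires at least 3 distinct days.
With at most 2 per day and 7 lectures, at least 4 days are needed.
4 works (last occupied day: day 4): for example Econ in day 3, Ethics in day 2, OS in day 3, Physics in day 4, Graphics in day 1, Topology in day 1, Logic in day 2.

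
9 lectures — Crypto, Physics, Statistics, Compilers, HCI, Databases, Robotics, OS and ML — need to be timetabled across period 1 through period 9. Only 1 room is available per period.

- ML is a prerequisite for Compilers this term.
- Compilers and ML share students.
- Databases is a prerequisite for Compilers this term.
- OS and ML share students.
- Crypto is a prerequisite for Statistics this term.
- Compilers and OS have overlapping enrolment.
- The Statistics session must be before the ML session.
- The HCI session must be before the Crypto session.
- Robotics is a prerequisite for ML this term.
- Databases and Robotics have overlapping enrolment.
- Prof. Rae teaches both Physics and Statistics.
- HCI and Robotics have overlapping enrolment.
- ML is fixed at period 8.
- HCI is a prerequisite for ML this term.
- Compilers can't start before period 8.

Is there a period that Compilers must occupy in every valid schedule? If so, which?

period 9

Compilers's window is period 8–period 9.
ML is fixed at period 8, and Compilers can't share a period with ML.
So Compilers must be period 9.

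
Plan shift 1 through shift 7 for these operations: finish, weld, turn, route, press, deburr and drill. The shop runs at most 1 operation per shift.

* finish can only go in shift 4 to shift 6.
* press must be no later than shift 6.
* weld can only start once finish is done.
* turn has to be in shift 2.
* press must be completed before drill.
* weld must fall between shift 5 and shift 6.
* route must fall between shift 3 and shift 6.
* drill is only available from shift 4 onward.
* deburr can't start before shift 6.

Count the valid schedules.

4

Enumerating: turn in shift 2, drill in shift 7, finish in shift 4, deburr in shift 6, route in shift 3, weld in shift 5, press in shift 1 | route -> shift 3; finish -> shift 4; deburr -> shift 7; turn -> shift 2; weld -> shift 5; drill -> shift 6; press -> shift 1 | turn -> shift 2; deburr -> shift 7; finish -> shift 4; weld -> shift 6; press -> shift 1; route -> shift 3; drill -> shift 5 | weld in shift 6; route in shift 3; deburr in shift 7; turn in shift 2; press in shift 1; finish in shift 5; drill in shift 4.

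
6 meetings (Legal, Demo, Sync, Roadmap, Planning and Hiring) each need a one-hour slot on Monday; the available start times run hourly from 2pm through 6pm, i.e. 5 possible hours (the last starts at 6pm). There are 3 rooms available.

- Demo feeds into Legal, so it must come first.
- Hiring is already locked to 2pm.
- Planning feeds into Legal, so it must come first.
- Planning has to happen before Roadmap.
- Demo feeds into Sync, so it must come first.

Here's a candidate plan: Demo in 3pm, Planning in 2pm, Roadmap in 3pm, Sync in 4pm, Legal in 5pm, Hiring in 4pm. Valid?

Invalid. Hiring is already locked to 2pm.

Hiring is already locked to 2pm — violated.
Demo feeds into Legal, so it must come first — holds.
Planning feeds into Legal, so it must come first — holds.
Demo feeds into Sync, so it must come first — holds.
Planning has to happen before Roadmap — holds.
There are 3 rooms available — holds.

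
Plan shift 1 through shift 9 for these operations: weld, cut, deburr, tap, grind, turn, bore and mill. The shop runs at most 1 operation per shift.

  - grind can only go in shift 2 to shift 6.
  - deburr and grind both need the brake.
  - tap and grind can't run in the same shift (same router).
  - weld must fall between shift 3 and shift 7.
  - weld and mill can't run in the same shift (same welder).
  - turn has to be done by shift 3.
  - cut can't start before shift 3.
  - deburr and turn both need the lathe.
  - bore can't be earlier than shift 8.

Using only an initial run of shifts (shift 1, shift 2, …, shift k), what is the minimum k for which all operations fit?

With at most 1 per shift and 8 operations, at least 8 shifts are needed.
bore can't be placed before shift 8, so the schedule must run through at least shift 8.
8 works (last occupied shift: shift 8): for example weld in shift 3, deburr in shift 5, cut in shift 4, mill in shift 7, turn in shift 1, tap in shift 6, grind in shift 2, bore in shift 8.

8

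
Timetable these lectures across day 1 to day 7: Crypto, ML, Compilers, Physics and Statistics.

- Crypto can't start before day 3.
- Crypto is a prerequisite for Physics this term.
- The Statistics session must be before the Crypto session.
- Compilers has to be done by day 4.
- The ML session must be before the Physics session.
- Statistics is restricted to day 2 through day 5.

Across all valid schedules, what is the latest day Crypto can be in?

day 6

Crypto is available from day 3; downstream work caps Crypto at day 6.
Crypto at day 6 is achievable: Crypto in day 6; ML in day 1; Statistics in day 2; Physics in day 7; Compilers in day 1.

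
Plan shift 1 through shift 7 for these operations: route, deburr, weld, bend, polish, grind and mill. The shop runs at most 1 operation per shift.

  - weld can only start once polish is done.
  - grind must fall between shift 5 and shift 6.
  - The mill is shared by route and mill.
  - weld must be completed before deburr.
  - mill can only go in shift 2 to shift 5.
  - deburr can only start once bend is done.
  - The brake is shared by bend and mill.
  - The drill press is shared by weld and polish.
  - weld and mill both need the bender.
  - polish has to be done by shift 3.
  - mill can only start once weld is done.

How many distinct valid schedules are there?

39

Splitting on deburr: it can be shift 4 (3), shift 5 (4), shift 6 (4), shift 7 (28). Listing each branch's schedules as (route, weld, bend, polish, grind, mill) by shift number:
deburr=shift 4: (7,2,3,1,6,5) (7,3,1,2,6,5) (7,3,2,1,6,5) — 3.
deburr=shift 5: (7,2,3,1,6,4) (7,2,4,1,6,3) (7,3,1,2,6,4) (7,3,2,1,6,4) — 4.
deburr=shift 6: (7,2,3,1,5,4) (7,2,4,1,5,3) (7,3,1,2,5,4) (7,3,2,1,5,4) — 4.
deburr=shift 7: (1,3,4,2,6,5) (1,3,5,2,6,4) (1,3,6,2,5,4) (1,4,2,3,6,5) (1,4,3,2,6,5) (2,3,4,1,6,5) (2,3,5,1,6,4) (2,3,6,1,5,4) (2,4,1,3,6,5) (2,4,3,1,6,5) (3,2,4,1,6,5) (3,2,5,1,6,4) (3,2,6,1,5,4) (3,4,1,2,6,5) (3,4,2,1,6,5) (4,2,3,1,6,5) (4,2,5,1,6,3) (4,2,6,1,5,3) (4,3,1,2,6,5) (4,3,2,1,6,5) (5,2,3,1,6,4) (5,2,4,1,6,3) (5,3,1,2,6,4) (5,3,2,1,6,4) (6,2,3,1,5,4) (6,2,4,1,5,3) (6,3,1,2,5,4) (6,3,2,1,5,4) — 28.
Summing: 3 + 4 + 4 + 28 = 39.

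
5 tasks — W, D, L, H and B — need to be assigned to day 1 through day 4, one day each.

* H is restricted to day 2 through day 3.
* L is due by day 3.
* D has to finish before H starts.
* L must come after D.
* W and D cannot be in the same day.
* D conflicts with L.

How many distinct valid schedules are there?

60

Splitting on W: it can be day 1 (4), day 2 (16), day 3 (20), day 4 (20). Listing each branch's schedules as (D, L, H, B) by day number:
W=day 1: (2,3,3,1) (2,3,3,2) (2,3,3,3) (2,3,3,4) — 4.
W=day 2: (1,2,2,1) (1,2,2,2) (1,2,2,3) (1,2,2,4) (1,2,3,1) (1,2,3,2) (1,2,3,3) (1,2,3,4) (1,3,2,1) (1,3,2,2) (1,3,2,3) (1,3,2,4) (1,3,3,1) (1,3,3,2) (1,3,3,3) (1,3,3,4) — 16.
W=day 3: (1,2,2,1) (1,2,2,2) (1,2,2,3) (1,2,2,4) (1,2,3,1) (1,2,3,2) (1,2,3,3) (1,2,3,4) (1,3,2,1) (1,3,2,2) (1,3,2,3) (1,3,2,4) (1,3,3,1) (1,3,3,2) (1,3,3,3) (1,3,3,4) (2,3,3,1) (2,3,3,2) (2,3,3,3) (2,3,3,4) — 20.
W=day 4: (1,2,2,1) (1,2,2,2) (1,2,2,3) (1,2,2,4) (1,2,3,1) (1,2,3,2) (1,2,3,3) (1,2,3,4) (1,3,2,1) (1,3,2,2) (1,3,2,3) (1,3,2,4) (1,3,3,1) (1,3,3,2) (1,3,3,3) (1,3,3,4) (2,3,3,1) (2,3,3,2) (2,3,3,3) (2,3,3,4) — 20.
Summing: 4 + 16 + 20 + 20 = 60.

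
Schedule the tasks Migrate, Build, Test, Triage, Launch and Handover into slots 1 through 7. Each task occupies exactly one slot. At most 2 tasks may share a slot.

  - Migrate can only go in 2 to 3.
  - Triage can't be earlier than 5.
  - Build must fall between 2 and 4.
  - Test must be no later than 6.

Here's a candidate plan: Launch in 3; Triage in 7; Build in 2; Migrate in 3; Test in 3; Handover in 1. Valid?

No — it violates: At most 2 tasks may share a slot

Build must fall between 2 and 4 — holds.
At most 2 tasks may share a slot — violated.
Test must be no later than 6 — holds.
Triage can't be earlier than 5 — holds.
Migrate can only go in 2 to 3 — holds.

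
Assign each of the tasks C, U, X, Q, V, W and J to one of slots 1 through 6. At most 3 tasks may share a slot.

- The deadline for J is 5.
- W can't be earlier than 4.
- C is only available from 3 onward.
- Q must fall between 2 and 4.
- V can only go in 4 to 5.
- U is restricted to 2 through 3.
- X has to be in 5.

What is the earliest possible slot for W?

W is available from 4.
W at 4 is achievable: Q in 2; V in 4; W in 4; U in 2; J in 1; C in 3; X in 5.

4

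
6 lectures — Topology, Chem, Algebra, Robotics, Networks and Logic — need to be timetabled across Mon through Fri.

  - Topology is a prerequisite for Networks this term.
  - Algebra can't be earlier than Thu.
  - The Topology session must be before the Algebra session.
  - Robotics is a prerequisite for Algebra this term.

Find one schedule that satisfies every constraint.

Algebra -> Thu, Networks -> Tue, Chem -> Mon, Robotics -> Mon, Topology -> Mon, Logic -> Mon

Checking: Robotics(Mon) before Algebra(Thu); Topology(Mon) before Networks(Tue); Topology(Mon) before Algebra(Thu); Algebra=Thu in [Thu,Fri].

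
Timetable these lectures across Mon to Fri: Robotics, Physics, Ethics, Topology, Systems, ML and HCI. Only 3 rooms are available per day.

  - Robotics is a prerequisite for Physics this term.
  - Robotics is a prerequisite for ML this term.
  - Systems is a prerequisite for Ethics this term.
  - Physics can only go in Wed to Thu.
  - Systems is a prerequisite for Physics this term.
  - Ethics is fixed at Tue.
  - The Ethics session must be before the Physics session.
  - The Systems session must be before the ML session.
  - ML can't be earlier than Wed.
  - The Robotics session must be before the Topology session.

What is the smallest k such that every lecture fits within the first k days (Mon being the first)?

The precedence chain requires at least 3 distinct days.
With at most 3 per day and 7 lectures, at least 3 days are needed.
3 works (last occupied day: Wed): for example Physics -> Wed, Robotics -> Mon, Ethics -> Tue, ML -> Wed, Topology -> Tue, Systems -> Mon, HCI -> Mon.

3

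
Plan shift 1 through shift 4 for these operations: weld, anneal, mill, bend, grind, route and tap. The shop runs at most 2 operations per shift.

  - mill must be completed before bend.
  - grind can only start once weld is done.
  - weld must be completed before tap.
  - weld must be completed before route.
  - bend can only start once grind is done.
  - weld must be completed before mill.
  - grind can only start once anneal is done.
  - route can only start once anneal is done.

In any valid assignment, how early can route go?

shift 2

Precedence pushes route to at least shift 2.
route at shift 2 is achievable: anneal -> shift 1; bend -> shift 4; grind -> shift 2; tap -> shift 3; route -> shift 2; weld -> shift 1; mill -> shift 3.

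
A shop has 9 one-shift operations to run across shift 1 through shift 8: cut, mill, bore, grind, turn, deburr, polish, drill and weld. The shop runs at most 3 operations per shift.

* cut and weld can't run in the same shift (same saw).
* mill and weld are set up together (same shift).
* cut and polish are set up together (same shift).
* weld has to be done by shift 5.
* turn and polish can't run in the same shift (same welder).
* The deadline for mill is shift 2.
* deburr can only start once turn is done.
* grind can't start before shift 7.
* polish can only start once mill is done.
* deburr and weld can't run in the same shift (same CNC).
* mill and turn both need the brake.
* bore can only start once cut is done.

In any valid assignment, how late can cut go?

Cut must be in the same shift as polish, which can't be before shift 2, so cut is at least shift 2; downstream work caps cut at shift 7.
cut at shift 7 is achievable: cut in shift 7; bore in shift 8; grind in shift 7; deburr in shift 3; mill in shift 1; turn in shift 2; drill in shift 1; polish in shift 7; weld in shift 1.

shift 7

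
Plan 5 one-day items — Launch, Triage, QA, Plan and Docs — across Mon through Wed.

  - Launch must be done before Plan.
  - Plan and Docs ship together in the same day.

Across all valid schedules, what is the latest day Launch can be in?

Downstream work caps Launch at Tue.
Launch at Tue is achievable: Plan=Wed; Triage=Mon; Docs=Wed; QA=Mon; Launch=Tue.

Tue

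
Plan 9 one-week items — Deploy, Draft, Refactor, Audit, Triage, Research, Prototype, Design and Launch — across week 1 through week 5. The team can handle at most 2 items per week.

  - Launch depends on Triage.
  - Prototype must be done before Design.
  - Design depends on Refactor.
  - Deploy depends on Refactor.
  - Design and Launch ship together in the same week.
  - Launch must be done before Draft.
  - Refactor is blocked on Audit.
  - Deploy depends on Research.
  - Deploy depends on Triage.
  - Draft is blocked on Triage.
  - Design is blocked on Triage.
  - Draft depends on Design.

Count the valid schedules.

42

Splitting on Deploy: it can be week 3 (2), week 5 (40). Listing each branch's schedules as (Draft, Refactor, Audit, Triage, Research, Prototype, Design, Launch) by week number:
Deploy=week 3: (5,2,1,1,2,3,4,4) (5,2,1,2,1,3,4,4) — 2.
Deploy=week 5: (4,2,1,1,4,2,3,3) (4,2,1,2,4,1,3,3) (5,2,1,1,2,3,4,4) (5,2,1,1,3,2,4,4) (5,2,1,1,3,3,4,4) (5,2,1,1,4,2,3,3) (5,2,1,2,1,3,4,4) (5,2,1,2,3,1,4,4) (5,2,1,2,3,3,4,4) (5,2,1,2,4,1,3,3) (5,2,1,3,1,2,4,4) (5,2,1,3,1,3,4,4) (5,2,1,3,2,1,4,4) (5,2,1,3,2,3,4,4) (5,2,1,3,3,1,4,4) (5,2,1,3,3,2,4,4) (5,3,1,1,2,2,4,4) (5,3,1,1,2,3,4,4) (5,3,1,1,3,2,4,4) (5,3,1,2,1,2,4,4) (5,3,1,2,1,3,4,4) (5,3,1,2,2,1,4,4) (5,3,1,2,2,3,4,4) (5,3,1,2,3,1,4,4) (5,3,1,2,3,2,4,4) (5,3,1,3,1,2,4,4) (5,3,1,3,2,1,4,4) (5,3,1,3,2,2,4,4) (5,3,2,1,1,2,4,4) (5,3,2,1,1,3,4,4) (5,3,2,1,2,1,4,4) (5,3,2,1,2,3,4,4) (5,3,2,1,3,1,4,4) (5,3,2,1,3,2,4,4) (5,3,2,2,1,1,4,4) (5,3,2,2,1,3,4,4) (5,3,2,2,3,1,4,4) (5,3,2,3,1,1,4,4) (5,3,2,3,1,2,4,4) (5,3,2,3,2,1,4,4) — 40.
Summing: 2 + 40 = 42.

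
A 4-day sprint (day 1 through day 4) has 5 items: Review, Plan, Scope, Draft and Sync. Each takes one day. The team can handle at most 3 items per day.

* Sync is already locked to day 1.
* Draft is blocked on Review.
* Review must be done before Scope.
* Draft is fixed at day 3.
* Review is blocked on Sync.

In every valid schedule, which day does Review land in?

day 2

Sync is fixed at day 1 and must come before Review, so Review is at least day 2.
Draft is fixed at day 3 and must come after Review, so Review is at most day 2.
So Review must be day 2.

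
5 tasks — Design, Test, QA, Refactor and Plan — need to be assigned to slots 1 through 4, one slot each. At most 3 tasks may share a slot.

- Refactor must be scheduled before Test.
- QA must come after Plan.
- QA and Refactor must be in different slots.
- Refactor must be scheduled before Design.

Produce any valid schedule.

Design -> 2; QA -> 2; Test -> 2; Refactor -> 1; Plan -> 1

Checking: Plan(1) before QA(2); Refactor(1) before Design(2); Refactor(1) before Test(2); QA(2) != Refactor(1); max 3 per slot (cap 3).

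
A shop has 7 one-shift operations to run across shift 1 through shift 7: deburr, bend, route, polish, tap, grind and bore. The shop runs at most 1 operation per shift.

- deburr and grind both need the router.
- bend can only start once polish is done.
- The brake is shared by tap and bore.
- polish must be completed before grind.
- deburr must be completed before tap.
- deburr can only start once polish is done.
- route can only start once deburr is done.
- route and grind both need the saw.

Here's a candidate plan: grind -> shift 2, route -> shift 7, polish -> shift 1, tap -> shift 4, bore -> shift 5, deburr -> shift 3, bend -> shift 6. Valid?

Valid

route and grind both need the saw — holds.
deburr and grind both need the router — holds.
polish must be completed before grind — holds.
The shop runs at most 1 operation per shift — holds.
deburr can only start once polish is done — holds.
bend can only start once polish is done — holds.
The brake is shared by tap and bore — holds.
deburr must be completed before tap — holds.
route can only start once deburr is done — holds.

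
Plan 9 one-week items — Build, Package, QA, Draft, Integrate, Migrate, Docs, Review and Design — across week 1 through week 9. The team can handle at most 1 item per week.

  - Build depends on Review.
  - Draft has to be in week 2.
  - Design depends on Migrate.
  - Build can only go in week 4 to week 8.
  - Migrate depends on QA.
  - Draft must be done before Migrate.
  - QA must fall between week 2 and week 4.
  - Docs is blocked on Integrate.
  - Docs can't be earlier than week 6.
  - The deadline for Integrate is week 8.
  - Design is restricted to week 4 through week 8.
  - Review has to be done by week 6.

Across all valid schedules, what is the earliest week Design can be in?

week 5

Design is available from week 4; Design's own window allows nothing later than week 8.
Design at week 5 is achievable: Docs in week 7, QA in week 3, Integrate in week 6, Design in week 5, Build in week 8, Migrate in week 4, Draft in week 2, Package in week 9, Review in week 1.
Nothing earlier works — the capacity limit rule out every week before week 5.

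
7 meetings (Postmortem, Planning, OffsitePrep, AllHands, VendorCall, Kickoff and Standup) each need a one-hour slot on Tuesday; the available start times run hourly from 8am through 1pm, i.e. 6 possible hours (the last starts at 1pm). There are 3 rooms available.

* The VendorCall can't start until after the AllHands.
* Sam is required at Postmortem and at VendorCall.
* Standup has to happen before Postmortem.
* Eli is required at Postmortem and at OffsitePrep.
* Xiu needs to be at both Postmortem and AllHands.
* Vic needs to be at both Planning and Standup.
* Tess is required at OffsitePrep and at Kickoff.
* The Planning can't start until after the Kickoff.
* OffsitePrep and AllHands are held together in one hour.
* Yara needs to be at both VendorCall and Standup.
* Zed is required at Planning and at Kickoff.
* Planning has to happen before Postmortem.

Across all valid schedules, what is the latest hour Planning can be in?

Precedence pushes Planning to at least 9am; downstream work caps Planning at 12pm.
Planning at 12pm is achievable: Standup in 8am; Postmortem in 1pm; Planning in 12pm; OffsitePrep in 8am; Kickoff in 9am; VendorCall in 9am; AllHands in 8am.

12pm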